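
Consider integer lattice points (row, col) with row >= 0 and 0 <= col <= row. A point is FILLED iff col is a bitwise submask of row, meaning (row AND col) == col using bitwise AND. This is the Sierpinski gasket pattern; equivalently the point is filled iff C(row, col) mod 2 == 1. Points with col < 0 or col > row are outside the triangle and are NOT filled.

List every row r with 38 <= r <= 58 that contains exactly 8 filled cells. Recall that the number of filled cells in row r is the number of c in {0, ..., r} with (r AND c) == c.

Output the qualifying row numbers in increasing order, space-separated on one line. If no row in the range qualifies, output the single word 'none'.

Row r has 2^popcount(r) filled cells, so we need popcount(r) = log2(8) = 3.
Scan r = 38..58 and keep those with exactly 3 one-bits:
r=38=100110 popcount=3 -> KEEP
r=39=100111 popcount=4 -> skip
r=40=101000 popcount=2 -> skip
r=41=101001 popcount=3 -> KEEP
r=42=101010 popcount=3 -> KEEP
r=43=101011 popcount=4 -> skip
r=44=101100 popcount=3 -> KEEP
r=45=101101 popcount=4 -> skip
r=46=101110 popcount=4 -> skip
r=47=101111 popcount=5 -> skip
r=48=110000 popcount=2 -> skip
r=49=110001 popcount=3 -> KEEP
r=50=110010 popcount=3 -> KEEP
r=51=110011 popcount=4 -> skip
r=52=110100 popcount=3 -> KEEP
r=53=110101 popcount=4 -> skip
r=54=110110 popcount=4 -> skip
r=55=110111 popcount=5 -> skip
r=56=111000 popcount=3 -> KEEP
r=57=111001 popcount=4 -> skip
r=58=111010 popcount=4 -> skip
Kept rows: 38 41 42 44 49 50 52 56

Answer: 38 41 42 44 49 50 52 56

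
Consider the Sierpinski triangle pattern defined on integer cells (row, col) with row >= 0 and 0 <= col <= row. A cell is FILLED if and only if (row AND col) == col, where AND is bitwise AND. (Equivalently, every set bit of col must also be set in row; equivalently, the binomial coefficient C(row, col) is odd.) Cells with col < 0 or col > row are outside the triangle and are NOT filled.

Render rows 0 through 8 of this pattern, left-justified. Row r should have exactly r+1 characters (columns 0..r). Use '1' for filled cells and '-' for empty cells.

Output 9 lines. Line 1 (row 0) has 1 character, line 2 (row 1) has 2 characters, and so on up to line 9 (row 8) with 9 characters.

Answer: 1
11
1-1
1111
1---1
11--11
1-1-1-1
11111111
1-------1

Derivation:
r0=0: 1
r1=1: 11
r2=10: 1-1
r3=11: 1111
r4=100: 1---1
r5=101: 11--11
r6=110: 1-1-1-1
r7=111: 11111111
r8=1000: 1-------1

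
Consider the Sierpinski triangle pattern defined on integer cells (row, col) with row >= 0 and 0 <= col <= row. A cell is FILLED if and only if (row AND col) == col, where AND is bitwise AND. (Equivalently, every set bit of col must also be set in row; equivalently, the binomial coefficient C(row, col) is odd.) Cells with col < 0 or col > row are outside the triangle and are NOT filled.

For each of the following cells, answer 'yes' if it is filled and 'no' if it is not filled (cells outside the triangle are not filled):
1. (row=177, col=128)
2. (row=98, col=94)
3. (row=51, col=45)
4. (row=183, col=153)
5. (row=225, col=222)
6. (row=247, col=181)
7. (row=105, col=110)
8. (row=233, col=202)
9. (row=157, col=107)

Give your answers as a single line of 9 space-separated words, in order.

(177,128): row=0b10110001, col=0b10000000, row AND col = 0b10000000 = 128; 128 == 128 -> filled
(98,94): row=0b1100010, col=0b1011110, row AND col = 0b1000010 = 66; 66 != 94 -> empty
(51,45): row=0b110011, col=0b101101, row AND col = 0b100001 = 33; 33 != 45 -> empty
(183,153): row=0b10110111, col=0b10011001, row AND col = 0b10010001 = 145; 145 != 153 -> empty
(225,222): row=0b11100001, col=0b11011110, row AND col = 0b11000000 = 192; 192 != 222 -> empty
(247,181): row=0b11110111, col=0b10110101, row AND col = 0b10110101 = 181; 181 == 181 -> filled
(105,110): col outside [0, 105] -> not filled
(233,202): row=0b11101001, col=0b11001010, row AND col = 0b11001000 = 200; 200 != 202 -> empty
(157,107): row=0b10011101, col=0b1101011, row AND col = 0b1001 = 9; 9 != 107 -> empty

Answer: yes no no no no yes no no no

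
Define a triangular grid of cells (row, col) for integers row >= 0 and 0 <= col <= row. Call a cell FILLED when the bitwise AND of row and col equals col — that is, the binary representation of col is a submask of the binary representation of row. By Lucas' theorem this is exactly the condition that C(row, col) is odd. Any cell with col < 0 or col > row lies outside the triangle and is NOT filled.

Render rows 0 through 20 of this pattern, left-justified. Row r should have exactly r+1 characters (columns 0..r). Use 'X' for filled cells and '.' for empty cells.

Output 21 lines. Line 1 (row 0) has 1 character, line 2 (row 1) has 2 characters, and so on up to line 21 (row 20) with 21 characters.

r0=0: X
r1=1: XX
r2=10: X.X
r3=11: XXXX
r4=100: X...X
r5=101: XX..XX
r6=110: X.X.X.X
r7=111: XXXXXXXX
r8=1000: X.......X
r9=1001: XX......XX
r10=1010: X.X.....X.X
r11=1011: XXXX....XXXX
r12=1100: X...X...X...X
r13=1101: XX..XX..XX..XX
r14=1110: X.X.X.X.X.X.X.X
r15=1111: XXXXXXXXXXXXXXXX
r16=10000: X...............X
r17=10001: XX..............XX
r18=10010: X.X.............X.X
r19=10011: XXXX............XXXX
r20=10100: X...X...........X...X

Answer: X
XX
X.X
XXXX
X...X
XX..XX
X.X.X.X
XXXXXXXX
X.......X
XX......XX
X.X.....X.X
XXXX....XXXX
X...X...X...X
XX..XX..XX..XX
X.X.X.X.X.X.X.X
XXXXXXXXXXXXXXXX
X...............X
XX..............XX
X.X.............X.X
XXXX............XXXX
X...X...........X...X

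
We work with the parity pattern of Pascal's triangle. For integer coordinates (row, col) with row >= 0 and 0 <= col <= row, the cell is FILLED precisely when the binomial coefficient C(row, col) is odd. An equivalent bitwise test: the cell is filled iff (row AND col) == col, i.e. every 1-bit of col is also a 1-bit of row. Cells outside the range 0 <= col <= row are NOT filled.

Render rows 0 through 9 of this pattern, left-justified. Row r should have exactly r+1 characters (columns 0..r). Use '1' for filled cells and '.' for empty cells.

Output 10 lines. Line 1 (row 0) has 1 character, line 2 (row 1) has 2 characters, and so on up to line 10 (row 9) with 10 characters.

r0=0: 1
r1=1: 11
r2=10: 1.1
r3=11: 1111
r4=100: 1...1
r5=101: 11..11
r6=110: 1.1.1.1
r7=111: 11111111
r8=1000: 1.......1
r9=1001: 11......11

Answer: 1
11
1.1
1111
1...1
11..11
1.1.1.1
11111111
1.......1
11......11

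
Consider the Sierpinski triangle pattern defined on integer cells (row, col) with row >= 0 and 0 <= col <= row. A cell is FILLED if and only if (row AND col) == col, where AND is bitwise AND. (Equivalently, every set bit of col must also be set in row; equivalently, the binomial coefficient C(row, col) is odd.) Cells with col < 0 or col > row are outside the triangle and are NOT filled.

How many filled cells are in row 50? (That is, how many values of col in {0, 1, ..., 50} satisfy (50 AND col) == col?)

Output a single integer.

Answer: 8

Derivation:
50 in binary = 110010
popcount(50) = number of 1-bits in 110010 = 3
A col c satisfies (50 AND c) == c iff every set bit of c is also set in 50; each of the 3 set bits of 50 can independently be on or off in c.
count = 2^3 = 8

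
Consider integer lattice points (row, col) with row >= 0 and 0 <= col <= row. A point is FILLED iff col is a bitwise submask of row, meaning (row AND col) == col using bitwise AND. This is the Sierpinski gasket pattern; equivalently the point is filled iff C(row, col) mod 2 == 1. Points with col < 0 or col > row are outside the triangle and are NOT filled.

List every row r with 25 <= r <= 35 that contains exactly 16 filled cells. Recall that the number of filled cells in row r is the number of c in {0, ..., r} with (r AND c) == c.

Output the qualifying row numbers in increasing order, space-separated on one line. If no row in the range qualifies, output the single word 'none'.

Row r has 2^popcount(r) filled cells, so we need popcount(r) = log2(16) = 4.
Scan r = 25..35 and keep those with exactly 4 one-bits:
r=25=11001 popcount=3 -> skip
r=26=11010 popcount=3 -> skip
r=27=11011 popcount=4 -> KEEP
r=28=11100 popcount=3 -> skip
r=29=11101 popcount=4 -> KEEP
r=30=11110 popcount=4 -> KEEP
r=31=11111 popcount=5 -> skip
r=32=100000 popcount=1 -> skip
r=33=100001 popcount=2 -> skip
r=34=100010 popcount=2 -> skip
r=35=100011 popcount=3 -> skip
Kept rows: 27 29 30

Answer: 27 29 30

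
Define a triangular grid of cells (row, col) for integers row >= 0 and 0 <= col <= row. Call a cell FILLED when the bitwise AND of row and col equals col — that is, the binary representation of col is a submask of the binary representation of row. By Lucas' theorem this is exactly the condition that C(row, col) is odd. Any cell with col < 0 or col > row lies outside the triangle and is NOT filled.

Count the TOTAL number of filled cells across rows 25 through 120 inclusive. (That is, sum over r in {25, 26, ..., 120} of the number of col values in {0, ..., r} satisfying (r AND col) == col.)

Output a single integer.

r25=11001 pc3: +8 =8
r26=11010 pc3: +8 =16
r27=11011 pc4: +16 =32
r28=11100 pc3: +8 =40
r29=11101 pc4: +16 =56
r30=11110 pc4: +16 =72
r31=11111 pc5: +32 =104
r32=100000 pc1: +2 =106
r33=100001 pc2: +4 =110
r34=100010 pc2: +4 =114
r35=100011 pc3: +8 =122
r36=100100 pc2: +4 =126
r37=100101 pc3: +8 =134
r38=100110 pc3: +8 =142
r39=100111 pc4: +16 =158
r40=101000 pc2: +4 =162
r41=101001 pc3: +8 =170
r42=101010 pc3: +8 =178
r43=101011 pc4: +16 =194
r44=101100 pc3: +8 =202
r45=101101 pc4: +16 =218
r46=101110 pc4: +16 =234
r47=101111 pc5: +32 =266
r48=110000 pc2: +4 =270
r49=110001 pc3: +8 =278
r50=110010 pc3: +8 =286
r51=110011 pc4: +16 =302
r52=110100 pc3: +8 =310
r53=110101 pc4: +16 =326
r54=110110 pc4: +16 =342
r55=110111 pc5: +32 =374
r56=111000 pc3: +8 =382
r57=111001 pc4: +16 =398
r58=111010 pc4: +16 =414
r59=111011 pc5: +32 =446
r60=111100 pc4: +16 =462
r61=111101 pc5: +32 =494
r62=111110 pc5: +32 =526
r63=111111 pc6: +64 =590
r64=1000000 pc1: +2 =592
r65=1000001 pc2: +4 =596
r66=1000010 pc2: +4 =600
r67=1000011 pc3: +8 =608
r68=1000100 pc2: +4 =612
r69=1000101 pc3: +8 =620
r70=1000110 pc3: +8 =628
r71=1000111 pc4: +16 =644
r72=1001000 pc2: +4 =648
r73=1001001 pc3: +8 =656
r74=1001010 pc3: +8 =664
r75=1001011 pc4: +16 =680
r76=1001100 pc3: +8 =688
r77=1001101 pc4: +16 =704
r78=1001110 pc4: +16 =720
r79=1001111 pc5: +32 =752
r80=1010000 pc2: +4 =756
r81=1010001 pc3: +8 =764
r82=1010010 pc3: +8 =772
r83=1010011 pc4: +16 =788
r84=1010100 pc3: +8 =796
r85=1010101 pc4: +16 =812
r86=1010110 pc4: +16 =828
r87=1010111 pc5: +32 =860
r88=1011000 pc3: +8 =868
r89=1011001 pc4: +16 =884
r90=1011010 pc4: +16 =900
r91=1011011 pc5: +32 =932
r92=1011100 pc4: +16 =948
r93=1011101 pc5: +32 =980
r94=1011110 pc5: +32 =1012
r95=1011111 pc6: +64 =1076
r96=1100000 pc2: +4 =1080
r97=1100001 pc3: +8 =1088
r98=1100010 pc3: +8 =1096
r99=1100011 pc4: +16 =1112
r100=1100100 pc3: +8 =1120
r101=1100101 pc4: +16 =1136
r102=1100110 pc4: +16 =1152
r103=1100111 pc5: +32 =1184
r104=1101000 pc3: +8 =1192
r105=1101001 pc4: +16 =1208
r106=1101010 pc4: +16 =1224
r107=1101011 pc5: +32 =1256
r108=1101100 pc4: +16 =1272
r109=1101101 pc5: +32 =1304
r110=1101110 pc5: +32 =1336
r111=1101111 pc6: +64 =1400
r112=1110000 pc3: +8 =1408
r113=1110001 pc4: +16 =1424
r114=1110010 pc4: +16 =1440
r115=1110011 pc5: +32 =1472
r116=1110100 pc4: +16 =1488
r117=1110101 pc5: +32 =1520
r118=1110110 pc5: +32 =1552
r119=1110111 pc6: +64 =1616
r120=1111000 pc4: +16 =1632

Answer: 1632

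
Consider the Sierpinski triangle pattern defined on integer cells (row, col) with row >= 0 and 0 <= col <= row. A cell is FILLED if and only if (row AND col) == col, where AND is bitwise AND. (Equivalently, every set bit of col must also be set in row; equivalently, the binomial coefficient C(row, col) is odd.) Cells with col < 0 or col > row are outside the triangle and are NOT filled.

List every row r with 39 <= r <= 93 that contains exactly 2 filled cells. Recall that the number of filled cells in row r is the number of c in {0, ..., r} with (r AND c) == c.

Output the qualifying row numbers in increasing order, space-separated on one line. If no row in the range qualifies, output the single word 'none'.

Answer: 64

Derivation:
Row r has 2^popcount(r) filled cells, so we need popcount(r) = log2(2) = 1.
Scan r = 39..93 and keep those with exactly 1 one-bits:
r=39=100111 popcount=4 -> skip
r=40=101000 popcount=2 -> skip
r=41=101001 popcount=3 -> skip
r=42=101010 popcount=3 -> skip
r=43=101011 popcount=4 -> skip
r=44=101100 popcount=3 -> skip
r=45=101101 popcount=4 -> skip
r=46=101110 popcount=4 -> skip
r=47=101111 popcount=5 -> skip
r=48=110000 popcount=2 -> skip
r=49=110001 popcount=3 -> skip
r=50=110010 popcount=3 -> skip
r=51=110011 popcount=4 -> skip
r=52=110100 popcount=3 -> skip
r=53=110101 popcount=4 -> skip
r=54=110110 popcount=4 -> skip
r=55=110111 popcount=5 -> skip
r=56=111000 popcount=3 -> skip
r=57=111001 popcount=4 -> skip
r=58=111010 popcount=4 -> skip
r=59=111011 popcount=5 -> skip
r=60=111100 popcount=4 -> skip
r=61=111101 popcount=5 -> skip
r=62=111110 popcount=5 -> skip
r=63=111111 popcount=6 -> skip
r=64=1000000 popcount=1 -> KEEP
r=65=1000001 popcount=2 -> skip
r=66=1000010 popcount=2 -> skip
r=67=1000011 popcount=3 -> skip
r=68=1000100 popcount=2 -> skip
r=69=1000101 popcount=3 -> skip
r=70=1000110 popcount=3 -> skip
r=71=1000111 popcount=4 -> skip
r=72=1001000 popcount=2 -> skip
r=73=1001001 popcount=3 -> skip
r=74=1001010 popcount=3 -> skip
r=75=1001011 popcount=4 -> skip
r=76=1001100 popcount=3 -> skip
r=77=1001101 popcount=4 -> skip
r=78=1001110 popcount=4 -> skip
r=79=1001111 popcount=5 -> skip
r=80=1010000 popcount=2 -> skip
r=81=1010001 popcount=3 -> skip
r=82=1010010 popcount=3 -> skip
r=83=1010011 popcount=4 -> skip
r=84=1010100 popcount=3 -> skip
r=85=1010101 popcount=4 -> skip
r=86=1010110 popcount=4 -> skip
r=87=1010111 popcount=5 -> skip
r=88=1011000 popcount=3 -> skip
r=89=1011001 popcount=4 -> skip
r=90=1011010 popcount=4 -> skip
r=91=1011011 popcount=5 -> skip
r=92=1011100 popcount=4 -> skip
r=93=1011101 popcount=5 -> skip
Kept rows: 64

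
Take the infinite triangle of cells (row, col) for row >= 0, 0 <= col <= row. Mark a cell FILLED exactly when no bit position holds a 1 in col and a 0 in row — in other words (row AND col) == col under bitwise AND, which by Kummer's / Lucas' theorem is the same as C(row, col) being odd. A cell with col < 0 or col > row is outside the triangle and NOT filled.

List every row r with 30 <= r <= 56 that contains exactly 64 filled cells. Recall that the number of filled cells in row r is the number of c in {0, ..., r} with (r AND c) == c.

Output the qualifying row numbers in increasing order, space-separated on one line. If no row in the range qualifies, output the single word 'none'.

Answer: none

Derivation:
Row r has 2^popcount(r) filled cells, so we need popcount(r) = log2(64) = 6.
Scan r = 30..56 and keep those with exactly 6 one-bits:
r=30=11110 popcount=4 -> skip
r=31=11111 popcount=5 -> skip
r=32=100000 popcount=1 -> skip
r=33=100001 popcount=2 -> skip
r=34=100010 popcount=2 -> skip
r=35=100011 popcount=3 -> skip
r=36=100100 popcount=2 -> skip
r=37=100101 popcount=3 -> skip
r=38=100110 popcount=3 -> skip
r=39=100111 popcount=4 -> skip
r=40=101000 popcount=2 -> skip
r=41=101001 popcount=3 -> skip
r=42=101010 popcount=3 -> skip
r=43=101011 popcount=4 -> skip
r=44=101100 popcount=3 -> skip
r=45=101101 popcount=4 -> skip
r=46=101110 popcount=4 -> skip
r=47=101111 popcount=5 -> skip
r=48=110000 popcount=2 -> skip
r=49=110001 popcount=3 -> skip
r=50=110010 popcount=3 -> skip
r=51=110011 popcount=4 -> skip
r=52=110100 popcount=3 -> skip
r=53=110101 popcount=4 -> skip
r=54=110110 popcount=4 -> skip
r=55=110111 popcount=5 -> skip
r=56=111000 popcount=3 -> skip
Kept rows: none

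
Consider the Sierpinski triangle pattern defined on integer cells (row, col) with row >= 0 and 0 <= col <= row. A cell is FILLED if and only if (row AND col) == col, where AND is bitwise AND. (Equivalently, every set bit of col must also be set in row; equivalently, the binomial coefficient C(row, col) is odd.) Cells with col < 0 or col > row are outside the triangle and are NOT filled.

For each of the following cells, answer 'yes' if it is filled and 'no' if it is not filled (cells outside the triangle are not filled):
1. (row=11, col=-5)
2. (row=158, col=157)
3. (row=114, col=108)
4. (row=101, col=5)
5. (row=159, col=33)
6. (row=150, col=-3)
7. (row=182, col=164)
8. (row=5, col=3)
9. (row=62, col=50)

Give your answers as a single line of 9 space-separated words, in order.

(11,-5): col outside [0, 11] -> not filled
(158,157): row=0b10011110, col=0b10011101, row AND col = 0b10011100 = 156; 156 != 157 -> empty
(114,108): row=0b1110010, col=0b1101100, row AND col = 0b1100000 = 96; 96 != 108 -> empty
(101,5): row=0b1100101, col=0b101, row AND col = 0b101 = 5; 5 == 5 -> filled
(159,33): row=0b10011111, col=0b100001, row AND col = 0b1 = 1; 1 != 33 -> empty
(150,-3): col outside [0, 150] -> not filled
(182,164): row=0b10110110, col=0b10100100, row AND col = 0b10100100 = 164; 164 == 164 -> filled
(5,3): row=0b101, col=0b11, row AND col = 0b1 = 1; 1 != 3 -> empty
(62,50): row=0b111110, col=0b110010, row AND col = 0b110010 = 50; 50 == 50 -> filled

Answer: no no no yes no no yes no yes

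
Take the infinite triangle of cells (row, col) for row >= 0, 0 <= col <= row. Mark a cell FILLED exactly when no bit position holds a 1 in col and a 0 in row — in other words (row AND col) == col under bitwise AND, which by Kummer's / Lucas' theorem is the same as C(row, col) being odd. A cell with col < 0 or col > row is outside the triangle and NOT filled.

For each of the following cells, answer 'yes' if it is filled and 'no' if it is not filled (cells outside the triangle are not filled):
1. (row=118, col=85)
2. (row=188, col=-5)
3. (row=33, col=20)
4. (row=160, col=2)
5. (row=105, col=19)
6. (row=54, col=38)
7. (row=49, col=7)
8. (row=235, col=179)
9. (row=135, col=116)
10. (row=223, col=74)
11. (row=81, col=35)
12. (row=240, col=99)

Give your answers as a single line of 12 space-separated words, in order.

(118,85): row=0b1110110, col=0b1010101, row AND col = 0b1010100 = 84; 84 != 85 -> empty
(188,-5): col outside [0, 188] -> not filled
(33,20): row=0b100001, col=0b10100, row AND col = 0b0 = 0; 0 != 20 -> empty
(160,2): row=0b10100000, col=0b10, row AND col = 0b0 = 0; 0 != 2 -> empty
(105,19): row=0b1101001, col=0b10011, row AND col = 0b1 = 1; 1 != 19 -> empty
(54,38): row=0b110110, col=0b100110, row AND col = 0b100110 = 38; 38 == 38 -> filled
(49,7): row=0b110001, col=0b111, row AND col = 0b1 = 1; 1 != 7 -> empty
(235,179): row=0b11101011, col=0b10110011, row AND col = 0b10100011 = 163; 163 != 179 -> empty
(135,116): row=0b10000111, col=0b1110100, row AND col = 0b100 = 4; 4 != 116 -> empty
(223,74): row=0b11011111, col=0b1001010, row AND col = 0b1001010 = 74; 74 == 74 -> filled
(81,35): row=0b1010001, col=0b100011, row AND col = 0b1 = 1; 1 != 35 -> empty
(240,99): row=0b11110000, col=0b1100011, row AND col = 0b1100000 = 96; 96 != 99 -> empty

Answer: no no no no no yes no no no yes no no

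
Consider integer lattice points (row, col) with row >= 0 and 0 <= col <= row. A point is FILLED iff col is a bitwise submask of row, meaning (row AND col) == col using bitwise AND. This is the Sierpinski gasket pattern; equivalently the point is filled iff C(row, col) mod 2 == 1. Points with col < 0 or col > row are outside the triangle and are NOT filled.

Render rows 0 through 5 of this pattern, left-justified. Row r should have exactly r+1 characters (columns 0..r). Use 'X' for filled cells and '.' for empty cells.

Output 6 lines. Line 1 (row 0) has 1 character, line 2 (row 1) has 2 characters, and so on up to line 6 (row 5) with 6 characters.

Answer: X
XX
X.X
XXXX
X...X
XX..XX

Derivation:
r0=0: X
r1=1: XX
r2=10: X.X
r3=11: XXXX
r4=100: X...X
r5=101: XX..XX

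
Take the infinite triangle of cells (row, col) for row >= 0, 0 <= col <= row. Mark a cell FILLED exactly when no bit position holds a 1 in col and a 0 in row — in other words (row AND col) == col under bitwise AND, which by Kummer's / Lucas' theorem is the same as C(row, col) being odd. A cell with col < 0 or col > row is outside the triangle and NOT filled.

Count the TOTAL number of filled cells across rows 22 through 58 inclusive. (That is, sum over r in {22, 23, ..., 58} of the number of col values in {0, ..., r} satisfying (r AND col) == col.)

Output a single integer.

Answer: 442

Derivation:
r22=10110 pc3: +8 =8
r23=10111 pc4: +16 =24
r24=11000 pc2: +4 =28
r25=11001 pc3: +8 =36
r26=11010 pc3: +8 =44
r27=11011 pc4: +16 =60
r28=11100 pc3: +8 =68
r29=11101 pc4: +16 =84
r30=11110 pc4: +16 =100
r31=11111 pc5: +32 =132
r32=100000 pc1: +2 =134
r33=100001 pc2: +4 =138
r34=100010 pc2: +4 =142
r35=100011 pc3: +8 =150
r36=100100 pc2: +4 =154
r37=100101 pc3: +8 =162
r38=100110 pc3: +8 =170
r39=100111 pc4: +16 =186
r40=101000 pc2: +4 =190
r41=101001 pc3: +8 =198
r42=101010 pc3: +8 =206
r43=101011 pc4: +16 =222
r44=101100 pc3: +8 =230
r45=101101 pc4: +16 =246
r46=101110 pc4: +16 =262
r47=101111 pc5: +32 =294
r48=110000 pc2: +4 =298
r49=110001 pc3: +8 =306
r50=110010 pc3: +8 =314
r51=110011 pc4: +16 =330
r52=110100 pc3: +8 =338
r53=110101 pc4: +16 =354
r54=110110 pc4: +16 =370
r55=110111 pc5: +32 =402
r56=111000 pc3: +8 =410
r57=111001 pc4: +16 =426
r58=111010 pc4: +16 =442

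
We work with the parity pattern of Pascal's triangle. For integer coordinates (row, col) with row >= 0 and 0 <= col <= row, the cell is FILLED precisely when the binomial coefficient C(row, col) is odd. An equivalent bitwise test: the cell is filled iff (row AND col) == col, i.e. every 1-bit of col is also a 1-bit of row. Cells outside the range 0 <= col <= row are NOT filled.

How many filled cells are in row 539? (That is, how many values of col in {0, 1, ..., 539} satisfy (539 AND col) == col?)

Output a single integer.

Answer: 32

Derivation:
539 in binary = 1000011011
popcount(539) = number of 1-bits in 1000011011 = 5
A col c satisfies (539 AND c) == c iff every set bit of c is also set in 539; each of the 5 set bits of 539 can independently be on or off in c.
count = 2^5 = 32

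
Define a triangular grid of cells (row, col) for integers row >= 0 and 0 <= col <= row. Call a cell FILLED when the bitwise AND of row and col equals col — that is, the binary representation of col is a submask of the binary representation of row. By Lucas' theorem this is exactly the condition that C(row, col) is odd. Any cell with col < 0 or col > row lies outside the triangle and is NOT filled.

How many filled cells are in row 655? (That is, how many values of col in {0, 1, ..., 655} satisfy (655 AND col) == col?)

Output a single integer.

Answer: 64

Derivation:
655 in binary = 1010001111
popcount(655) = number of 1-bits in 1010001111 = 6
A col c satisfies (655 AND c) == c iff every set bit of c is also set in 655; each of the 6 set bits of 655 can independently be on or off in c.
count = 2^6 = 64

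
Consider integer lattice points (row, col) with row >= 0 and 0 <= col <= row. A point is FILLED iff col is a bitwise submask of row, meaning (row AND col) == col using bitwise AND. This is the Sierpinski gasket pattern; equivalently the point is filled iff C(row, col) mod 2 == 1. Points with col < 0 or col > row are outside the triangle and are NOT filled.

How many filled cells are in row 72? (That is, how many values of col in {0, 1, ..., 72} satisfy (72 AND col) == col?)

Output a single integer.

Answer: 4

Derivation:
72 in binary = 1001000
popcount(72) = number of 1-bits in 1001000 = 2
A col c satisfies (72 AND c) == c iff every set bit of c is also set in 72; each of the 2 set bits of 72 can independently be on or off in c.
count = 2^2 = 4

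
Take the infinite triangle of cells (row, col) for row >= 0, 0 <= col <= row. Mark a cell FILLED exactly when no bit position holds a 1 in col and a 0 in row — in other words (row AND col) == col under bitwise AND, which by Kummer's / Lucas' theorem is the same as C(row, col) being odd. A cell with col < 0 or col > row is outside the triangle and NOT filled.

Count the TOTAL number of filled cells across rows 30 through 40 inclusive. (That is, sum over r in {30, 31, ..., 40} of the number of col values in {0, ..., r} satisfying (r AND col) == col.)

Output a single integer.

r30=11110 pc4: +16 =16
r31=11111 pc5: +32 =48
r32=100000 pc1: +2 =50
r33=100001 pc2: +4 =54
r34=100010 pc2: +4 =58
r35=100011 pc3: +8 =66
r36=100100 pc2: +4 =70
r37=100101 pc3: +8 =78
r38=100110 pc3: +8 =86
r39=100111 pc4: +16 =102
r40=101000 pc2: +4 =106

Answer: 106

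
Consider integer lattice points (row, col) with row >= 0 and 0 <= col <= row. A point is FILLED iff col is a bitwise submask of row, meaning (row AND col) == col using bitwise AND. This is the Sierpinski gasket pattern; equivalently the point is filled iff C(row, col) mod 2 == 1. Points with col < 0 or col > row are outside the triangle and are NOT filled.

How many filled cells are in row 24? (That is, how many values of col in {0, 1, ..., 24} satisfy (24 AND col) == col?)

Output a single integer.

24 in binary = 11000
popcount(24) = number of 1-bits in 11000 = 2
A col c satisfies (24 AND c) == c iff every set bit of c is also set in 24; each of the 2 set bits of 24 can independently be on or off in c.
count = 2^2 = 4

Answer: 4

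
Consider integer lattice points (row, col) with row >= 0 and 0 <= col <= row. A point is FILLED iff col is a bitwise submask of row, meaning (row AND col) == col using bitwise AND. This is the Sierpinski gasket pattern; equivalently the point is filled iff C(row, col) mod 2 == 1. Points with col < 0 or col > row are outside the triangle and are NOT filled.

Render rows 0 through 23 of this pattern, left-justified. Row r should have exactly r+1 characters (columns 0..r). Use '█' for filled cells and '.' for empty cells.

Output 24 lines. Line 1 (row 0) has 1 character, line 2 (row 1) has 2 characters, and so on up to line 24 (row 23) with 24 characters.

r0=0: █
r1=1: ██
r2=10: █.█
r3=11: ████
r4=100: █...█
r5=101: ██..██
r6=110: █.█.█.█
r7=111: ████████
r8=1000: █.......█
r9=1001: ██......██
r10=1010: █.█.....█.█
r11=1011: ████....████
r12=1100: █...█...█...█
r13=1101: ██..██..██..██
r14=1110: █.█.█.█.█.█.█.█
r15=1111: ████████████████
r16=10000: █...............█
r17=10001: ██..............██
r18=10010: █.█.............█.█
r19=10011: ████............████
r20=10100: █...█...........█...█
r21=10101: ██..██..........██..██
r22=10110: █.█.█.█.........█.█.█.█
r23=10111: ████████........████████

Answer: █
██
█.█
████
█...█
██..██
█.█.█.█
████████
█.......█
██......██
█.█.....█.█
████....████
█...█...█...█
██..██..██..██
█.█.█.█.█.█.█.█
████████████████
█...............█
██..............██
█.█.............█.█
████............████
█...█...........█...█
██..██..........██..██
█.█.█.█.........█.█.█.█
████████........████████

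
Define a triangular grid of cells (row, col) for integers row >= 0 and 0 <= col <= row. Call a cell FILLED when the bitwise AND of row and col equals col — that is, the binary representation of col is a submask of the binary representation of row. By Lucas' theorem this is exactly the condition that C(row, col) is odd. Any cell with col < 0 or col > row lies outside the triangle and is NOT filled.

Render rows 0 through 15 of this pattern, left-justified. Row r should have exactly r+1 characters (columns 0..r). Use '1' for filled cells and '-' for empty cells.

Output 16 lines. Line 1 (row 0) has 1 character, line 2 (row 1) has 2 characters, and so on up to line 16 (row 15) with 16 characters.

r0=0: 1
r1=1: 11
r2=10: 1-1
r3=11: 1111
r4=100: 1---1
r5=101: 11--11
r6=110: 1-1-1-1
r7=111: 11111111
r8=1000: 1-------1
r9=1001: 11------11
r10=1010: 1-1-----1-1
r11=1011: 1111----1111
r12=1100: 1---1---1---1
r13=1101: 11--11--11--11
r14=1110: 1-1-1-1-1-1-1-1
r15=1111: 1111111111111111

Answer: 1
11
1-1
1111
1---1
11--11
1-1-1-1
11111111
1-------1
11------11
1-1-----1-1
1111----1111
1---1---1---1
11--11--11--11
1-1-1-1-1-1-1-1
1111111111111111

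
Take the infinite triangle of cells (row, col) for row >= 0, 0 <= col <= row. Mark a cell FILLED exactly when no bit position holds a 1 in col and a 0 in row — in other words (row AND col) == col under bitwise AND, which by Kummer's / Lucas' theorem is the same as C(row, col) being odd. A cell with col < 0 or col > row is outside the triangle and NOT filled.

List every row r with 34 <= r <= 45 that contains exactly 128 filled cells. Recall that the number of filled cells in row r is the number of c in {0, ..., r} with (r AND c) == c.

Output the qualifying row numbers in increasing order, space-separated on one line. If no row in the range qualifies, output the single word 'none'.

Answer: none

Derivation:
Row r has 2^popcount(r) filled cells, so we need popcount(r) = log2(128) = 7.
Scan r = 34..45 and keep those with exactly 7 one-bits:
r=34=100010 popcount=2 -> skip
r=35=100011 popcount=3 -> skip
r=36=100100 popcount=2 -> skip
r=37=100101 popcount=3 -> skip
r=38=100110 popcount=3 -> skip
r=39=100111 popcount=4 -> skip
r=40=101000 popcount=2 -> skip
r=41=101001 popcount=3 -> skip
r=42=101010 popcount=3 -> skip
r=43=101011 popcount=4 -> skip
r=44=101100 popcount=3 -> skip
r=45=101101 popcount=4 -> skip
Kept rows: none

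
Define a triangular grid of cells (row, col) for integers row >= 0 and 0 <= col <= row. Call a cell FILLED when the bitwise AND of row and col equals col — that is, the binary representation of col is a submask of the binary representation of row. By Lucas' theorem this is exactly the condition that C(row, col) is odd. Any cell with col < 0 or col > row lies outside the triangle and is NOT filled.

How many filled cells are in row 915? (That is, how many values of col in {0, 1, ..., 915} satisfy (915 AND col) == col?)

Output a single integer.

Answer: 64

Derivation:
915 in binary = 1110010011
popcount(915) = number of 1-bits in 1110010011 = 6
A col c satisfies (915 AND c) == c iff every set bit of c is also set in 915; each of the 6 set bits of 915 can independently be on or off in c.
count = 2^6 = 64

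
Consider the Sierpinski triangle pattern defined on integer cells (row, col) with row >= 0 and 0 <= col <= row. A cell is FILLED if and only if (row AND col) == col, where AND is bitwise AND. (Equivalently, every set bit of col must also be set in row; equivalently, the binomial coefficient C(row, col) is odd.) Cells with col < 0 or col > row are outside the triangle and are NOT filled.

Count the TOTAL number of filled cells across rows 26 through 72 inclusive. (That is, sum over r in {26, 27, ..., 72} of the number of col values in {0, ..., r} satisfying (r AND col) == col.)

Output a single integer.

r26=11010 pc3: +8 =8
r27=11011 pc4: +16 =24
r28=11100 pc3: +8 =32
r29=11101 pc4: +16 =48
r30=11110 pc4: +16 =64
r31=11111 pc5: +32 =96
r32=100000 pc1: +2 =98
r33=100001 pc2: +4 =102
r34=100010 pc2: +4 =106
r35=100011 pc3: +8 =114
r36=100100 pc2: +4 =118
r37=100101 pc3: +8 =126
r38=100110 pc3: +8 =134
r39=100111 pc4: +16 =150
r40=101000 pc2: +4 =154
r41=101001 pc3: +8 =162
r42=101010 pc3: +8 =170
r43=101011 pc4: +16 =186
r44=101100 pc3: +8 =194
r45=101101 pc4: +16 =210
r46=101110 pc4: +16 =226
r47=101111 pc5: +32 =258
r48=110000 pc2: +4 =262
r49=110001 pc3: +8 =270
r50=110010 pc3: +8 =278
r51=110011 pc4: +16 =294
r52=110100 pc3: +8 =302
r53=110101 pc4: +16 =318
r54=110110 pc4: +16 =334
r55=110111 pc5: +32 =366
r56=111000 pc3: +8 =374
r57=111001 pc4: +16 =390
r58=111010 pc4: +16 =406
r59=111011 pc5: +32 =438
r60=111100 pc4: +16 =454
r61=111101 pc5: +32 =486
r62=111110 pc5: +32 =518
r63=111111 pc6: +64 =582
r64=1000000 pc1: +2 =584
r65=1000001 pc2: +4 =588
r66=1000010 pc2: +4 =592
r67=1000011 pc3: +8 =600
r68=1000100 pc2: +4 =604
r69=1000101 pc3: +8 =612
r70=1000110 pc3: +8 =620
r71=1000111 pc4: +16 =636
r72=1001000 pc2: +4 =640

Answer: 640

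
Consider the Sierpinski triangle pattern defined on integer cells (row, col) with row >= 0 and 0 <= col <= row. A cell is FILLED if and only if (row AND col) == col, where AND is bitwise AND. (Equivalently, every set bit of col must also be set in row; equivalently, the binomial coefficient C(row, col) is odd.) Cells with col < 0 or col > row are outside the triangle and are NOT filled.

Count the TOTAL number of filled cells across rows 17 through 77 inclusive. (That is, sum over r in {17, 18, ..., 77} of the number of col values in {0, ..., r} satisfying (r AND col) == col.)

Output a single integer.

r17=10001 pc2: +4 =4
r18=10010 pc2: +4 =8
r19=10011 pc3: +8 =16
r20=10100 pc2: +4 =20
r21=10101 pc3: +8 =28
r22=10110 pc3: +8 =36
r23=10111 pc4: +16 =52
r24=11000 pc2: +4 =56
r25=11001 pc3: +8 =64
r26=11010 pc3: +8 =72
r27=11011 pc4: +16 =88
r28=11100 pc3: +8 =96
r29=11101 pc4: +16 =112
r30=11110 pc4: +16 =128
r31=11111 pc5: +32 =160
r32=100000 pc1: +2 =162
r33=100001 pc2: +4 =166
r34=100010 pc2: +4 =170
r35=100011 pc3: +8 =178
r36=100100 pc2: +4 =182
r37=100101 pc3: +8 =190
r38=100110 pc3: +8 =198
r39=100111 pc4: +16 =214
r40=101000 pc2: +4 =218
r41=101001 pc3: +8 =226
r42=101010 pc3: +8 =234
r43=101011 pc4: +16 =250
r44=101100 pc3: +8 =258
r45=101101 pc4: +16 =274
r46=101110 pc4: +16 =290
r47=101111 pc5: +32 =322
r48=110000 pc2: +4 =326
r49=110001 pc3: +8 =334
r50=110010 pc3: +8 =342
r51=110011 pc4: +16 =358
r52=110100 pc3: +8 =366
r53=110101 pc4: +16 =382
r54=110110 pc4: +16 =398
r55=110111 pc5: +32 =430
r56=111000 pc3: +8 =438
r57=111001 pc4: +16 =454
r58=111010 pc4: +16 =470
r59=111011 pc5: +32 =502
r60=111100 pc4: +16 =518
r61=111101 pc5: +32 =550
r62=111110 pc5: +32 =582
r63=111111 pc6: +64 =646
r64=1000000 pc1: +2 =648
r65=1000001 pc2: +4 =652
r66=1000010 pc2: +4 =656
r67=1000011 pc3: +8 =664
r68=1000100 pc2: +4 =668
r69=1000101 pc3: +8 =676
r70=1000110 pc3: +8 =684
r71=1000111 pc4: +16 =700
r72=1001000 pc2: +4 =704
r73=1001001 pc3: +8 =712
r74=1001010 pc3: +8 =720
r75=1001011 pc4: +16 =736
r76=1001100 pc3: +8 =744
r77=1001101 pc4: +16 =760

Answer: 760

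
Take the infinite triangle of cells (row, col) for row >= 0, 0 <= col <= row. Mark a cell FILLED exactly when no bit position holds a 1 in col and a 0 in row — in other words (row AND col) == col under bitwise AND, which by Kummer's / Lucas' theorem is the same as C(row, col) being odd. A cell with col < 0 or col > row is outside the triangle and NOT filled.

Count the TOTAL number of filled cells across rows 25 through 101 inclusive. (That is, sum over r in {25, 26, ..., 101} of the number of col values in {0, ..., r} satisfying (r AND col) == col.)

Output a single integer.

Answer: 1136

Derivation:
r25=11001 pc3: +8 =8
r26=11010 pc3: +8 =16
r27=11011 pc4: +16 =32
r28=11100 pc3: +8 =40
r29=11101 pc4: +16 =56
r30=11110 pc4: +16 =72
r31=11111 pc5: +32 =104
r32=100000 pc1: +2 =106
r33=100001 pc2: +4 =110
r34=100010 pc2: +4 =114
r35=100011 pc3: +8 =122
r36=100100 pc2: +4 =126
r37=100101 pc3: +8 =134
r38=100110 pc3: +8 =142
r39=100111 pc4: +16 =158
r40=101000 pc2: +4 =162
r41=101001 pc3: +8 =170
r42=101010 pc3: +8 =178
r43=101011 pc4: +16 =194
r44=101100 pc3: +8 =202
r45=101101 pc4: +16 =218
r46=101110 pc4: +16 =234
r47=101111 pc5: +32 =266
r48=110000 pc2: +4 =270
r49=110001 pc3: +8 =278
r50=110010 pc3: +8 =286
r51=110011 pc4: +16 =302
r52=110100 pc3: +8 =310
r53=110101 pc4: +16 =326
r54=110110 pc4: +16 =342
r55=110111 pc5: +32 =374
r56=111000 pc3: +8 =382
r57=111001 pc4: +16 =398
r58=111010 pc4: +16 =414
r59=111011 pc5: +32 =446
r60=111100 pc4: +16 =462
r61=111101 pc5: +32 =494
r62=111110 pc5: +32 =526
r63=111111 pc6: +64 =590
r64=1000000 pc1: +2 =592
r65=1000001 pc2: +4 =596
r66=1000010 pc2: +4 =600
r67=1000011 pc3: +8 =608
r68=1000100 pc2: +4 =612
r69=1000101 pc3: +8 =620
r70=1000110 pc3: +8 =628
r71=1000111 pc4: +16 =644
r72=1001000 pc2: +4 =648
r73=1001001 pc3: +8 =656
r74=1001010 pc3: +8 =664
r75=1001011 pc4: +16 =680
r76=1001100 pc3: +8 =688
r77=1001101 pc4: +16 =704
r78=1001110 pc4: +16 =720
r79=1001111 pc5: +32 =752
r80=1010000 pc2: +4 =756
r81=1010001 pc3: +8 =764
r82=1010010 pc3: +8 =772
r83=1010011 pc4: +16 =788
r84=1010100 pc3: +8 =796
r85=1010101 pc4: +16 =812
r86=1010110 pc4: +16 =828
r87=1010111 pc5: +32 =860
r88=1011000 pc3: +8 =868
r89=1011001 pc4: +16 =884
r90=1011010 pc4: +16 =900
r91=1011011 pc5: +32 =932
r92=1011100 pc4: +16 =948
r93=1011101 pc5: +32 =980
r94=1011110 pc5: +32 =1012
r95=1011111 pc6: +64 =1076
r96=1100000 pc2: +4 =1080
r97=1100001 pc3: +8 =1088
r98=1100010 pc3: +8 =1096
r99=1100011 pc4: +16 =1112
r100=1100100 pc3: +8 =1120
r101=1100101 pc4: +16 =1136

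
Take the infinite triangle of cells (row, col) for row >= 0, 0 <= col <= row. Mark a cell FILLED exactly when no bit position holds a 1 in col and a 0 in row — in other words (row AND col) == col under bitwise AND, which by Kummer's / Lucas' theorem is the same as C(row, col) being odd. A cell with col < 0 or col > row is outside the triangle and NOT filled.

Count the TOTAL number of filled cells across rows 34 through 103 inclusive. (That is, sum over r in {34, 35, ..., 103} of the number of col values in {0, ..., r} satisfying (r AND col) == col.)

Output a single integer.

r34=100010 pc2: +4 =4
r35=100011 pc3: +8 =12
r36=100100 pc2: +4 =16
r37=100101 pc3: +8 =24
r38=100110 pc3: +8 =32
r39=100111 pc4: +16 =48
r40=101000 pc2: +4 =52
r41=101001 pc3: +8 =60
r42=101010 pc3: +8 =68
r43=101011 pc4: +16 =84
r44=101100 pc3: +8 =92
r45=101101 pc4: +16 =108
r46=101110 pc4: +16 =124
r47=101111 pc5: +32 =156
r48=110000 pc2: +4 =160
r49=110001 pc3: +8 =168
r50=110010 pc3: +8 =176
r51=110011 pc4: +16 =192
r52=110100 pc3: +8 =200
r53=110101 pc4: +16 =216
r54=110110 pc4: +16 =232
r55=110111 pc5: +32 =264
r56=111000 pc3: +8 =272
r57=111001 pc4: +16 =288
r58=111010 pc4: +16 =304
r59=111011 pc5: +32 =336
r60=111100 pc4: +16 =352
r61=111101 pc5: +32 =384
r62=111110 pc5: +32 =416
r63=111111 pc6: +64 =480
r64=1000000 pc1: +2 =482
r65=1000001 pc2: +4 =486
r66=1000010 pc2: +4 =490
r67=1000011 pc3: +8 =498
r68=1000100 pc2: +4 =502
r69=1000101 pc3: +8 =510
r70=1000110 pc3: +8 =518
r71=1000111 pc4: +16 =534
r72=1001000 pc2: +4 =538
r73=1001001 pc3: +8 =546
r74=1001010 pc3: +8 =554
r75=1001011 pc4: +16 =570
r76=1001100 pc3: +8 =578
r77=1001101 pc4: +16 =594
r78=1001110 pc4: +16 =610
r79=1001111 pc5: +32 =642
r80=1010000 pc2: +4 =646
r81=1010001 pc3: +8 =654
r82=1010010 pc3: +8 =662
r83=1010011 pc4: +16 =678
r84=1010100 pc3: +8 =686
r85=1010101 pc4: +16 =702
r86=1010110 pc4: +16 =718
r87=1010111 pc5: +32 =750
r88=1011000 pc3: +8 =758
r89=1011001 pc4: +16 =774
r90=1011010 pc4: +16 =790
r91=1011011 pc5: +32 =822
r92=1011100 pc4: +16 =838
r93=1011101 pc5: +32 =870
r94=1011110 pc5: +32 =902
r95=1011111 pc6: +64 =966
r96=1100000 pc2: +4 =970
r97=1100001 pc3: +8 =978
r98=1100010 pc3: +8 =986
r99=1100011 pc4: +16 =1002
r100=1100100 pc3: +8 =1010
r101=1100101 pc4: +16 =1026
r102=1100110 pc4: +16 =1042
r103=1100111 pc5: +32 =1074

Answer: 1074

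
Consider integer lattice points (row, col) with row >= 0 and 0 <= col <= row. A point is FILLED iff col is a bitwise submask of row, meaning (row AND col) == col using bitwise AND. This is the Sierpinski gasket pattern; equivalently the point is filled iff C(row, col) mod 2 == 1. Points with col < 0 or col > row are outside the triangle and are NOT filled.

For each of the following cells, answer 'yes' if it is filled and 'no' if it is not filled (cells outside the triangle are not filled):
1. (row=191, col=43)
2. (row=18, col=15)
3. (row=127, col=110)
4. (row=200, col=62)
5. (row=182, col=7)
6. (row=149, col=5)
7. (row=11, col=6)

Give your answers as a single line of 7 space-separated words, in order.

(191,43): row=0b10111111, col=0b101011, row AND col = 0b101011 = 43; 43 == 43 -> filled
(18,15): row=0b10010, col=0b1111, row AND col = 0b10 = 2; 2 != 15 -> empty
(127,110): row=0b1111111, col=0b1101110, row AND col = 0b1101110 = 110; 110 == 110 -> filled
(200,62): row=0b11001000, col=0b111110, row AND col = 0b1000 = 8; 8 != 62 -> empty
(182,7): row=0b10110110, col=0b111, row AND col = 0b110 = 6; 6 != 7 -> empty
(149,5): row=0b10010101, col=0b101, row AND col = 0b101 = 5; 5 == 5 -> filled
(11,6): row=0b1011, col=0b110, row AND col = 0b10 = 2; 2 != 6 -> empty

Answer: yes no yes no no yes no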